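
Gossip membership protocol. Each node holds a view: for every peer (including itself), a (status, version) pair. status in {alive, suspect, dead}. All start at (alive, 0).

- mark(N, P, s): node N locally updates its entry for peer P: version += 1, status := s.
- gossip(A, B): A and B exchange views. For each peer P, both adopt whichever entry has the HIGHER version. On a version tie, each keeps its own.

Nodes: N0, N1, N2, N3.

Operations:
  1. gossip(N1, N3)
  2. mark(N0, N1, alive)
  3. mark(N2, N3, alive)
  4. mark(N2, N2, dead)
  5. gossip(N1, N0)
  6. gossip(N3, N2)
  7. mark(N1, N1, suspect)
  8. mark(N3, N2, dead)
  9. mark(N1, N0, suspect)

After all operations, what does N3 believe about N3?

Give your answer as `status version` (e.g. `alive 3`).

Op 1: gossip N1<->N3 -> N1.N0=(alive,v0) N1.N1=(alive,v0) N1.N2=(alive,v0) N1.N3=(alive,v0) | N3.N0=(alive,v0) N3.N1=(alive,v0) N3.N2=(alive,v0) N3.N3=(alive,v0)
Op 2: N0 marks N1=alive -> (alive,v1)
Op 3: N2 marks N3=alive -> (alive,v1)
Op 4: N2 marks N2=dead -> (dead,v1)
Op 5: gossip N1<->N0 -> N1.N0=(alive,v0) N1.N1=(alive,v1) N1.N2=(alive,v0) N1.N3=(alive,v0) | N0.N0=(alive,v0) N0.N1=(alive,v1) N0.N2=(alive,v0) N0.N3=(alive,v0)
Op 6: gossip N3<->N2 -> N3.N0=(alive,v0) N3.N1=(alive,v0) N3.N2=(dead,v1) N3.N3=(alive,v1) | N2.N0=(alive,v0) N2.N1=(alive,v0) N2.N2=(dead,v1) N2.N3=(alive,v1)
Op 7: N1 marks N1=suspect -> (suspect,v2)
Op 8: N3 marks N2=dead -> (dead,v2)
Op 9: N1 marks N0=suspect -> (suspect,v1)

Answer: alive 1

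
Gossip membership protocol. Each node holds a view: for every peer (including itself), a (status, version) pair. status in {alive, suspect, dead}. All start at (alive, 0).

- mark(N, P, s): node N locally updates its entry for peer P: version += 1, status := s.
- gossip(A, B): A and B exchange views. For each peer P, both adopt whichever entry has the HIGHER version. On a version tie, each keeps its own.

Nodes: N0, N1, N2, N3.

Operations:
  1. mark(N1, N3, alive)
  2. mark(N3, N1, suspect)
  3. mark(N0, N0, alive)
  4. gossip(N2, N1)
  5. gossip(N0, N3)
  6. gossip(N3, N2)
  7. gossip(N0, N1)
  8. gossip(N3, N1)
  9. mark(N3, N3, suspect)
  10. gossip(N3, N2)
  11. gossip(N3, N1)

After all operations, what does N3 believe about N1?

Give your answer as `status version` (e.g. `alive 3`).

Answer: suspect 1

Derivation:
Op 1: N1 marks N3=alive -> (alive,v1)
Op 2: N3 marks N1=suspect -> (suspect,v1)
Op 3: N0 marks N0=alive -> (alive,v1)
Op 4: gossip N2<->N1 -> N2.N0=(alive,v0) N2.N1=(alive,v0) N2.N2=(alive,v0) N2.N3=(alive,v1) | N1.N0=(alive,v0) N1.N1=(alive,v0) N1.N2=(alive,v0) N1.N3=(alive,v1)
Op 5: gossip N0<->N3 -> N0.N0=(alive,v1) N0.N1=(suspect,v1) N0.N2=(alive,v0) N0.N3=(alive,v0) | N3.N0=(alive,v1) N3.N1=(suspect,v1) N3.N2=(alive,v0) N3.N3=(alive,v0)
Op 6: gossip N3<->N2 -> N3.N0=(alive,v1) N3.N1=(suspect,v1) N3.N2=(alive,v0) N3.N3=(alive,v1) | N2.N0=(alive,v1) N2.N1=(suspect,v1) N2.N2=(alive,v0) N2.N3=(alive,v1)
Op 7: gossip N0<->N1 -> N0.N0=(alive,v1) N0.N1=(suspect,v1) N0.N2=(alive,v0) N0.N3=(alive,v1) | N1.N0=(alive,v1) N1.N1=(suspect,v1) N1.N2=(alive,v0) N1.N3=(alive,v1)
Op 8: gossip N3<->N1 -> N3.N0=(alive,v1) N3.N1=(suspect,v1) N3.N2=(alive,v0) N3.N3=(alive,v1) | N1.N0=(alive,v1) N1.N1=(suspect,v1) N1.N2=(alive,v0) N1.N3=(alive,v1)
Op 9: N3 marks N3=suspect -> (suspect,v2)
Op 10: gossip N3<->N2 -> N3.N0=(alive,v1) N3.N1=(suspect,v1) N3.N2=(alive,v0) N3.N3=(suspect,v2) | N2.N0=(alive,v1) N2.N1=(suspect,v1) N2.N2=(alive,v0) N2.N3=(suspect,v2)
Op 11: gossip N3<->N1 -> N3.N0=(alive,v1) N3.N1=(suspect,v1) N3.N2=(alive,v0) N3.N3=(suspect,v2) | N1.N0=(alive,v1) N1.N1=(suspect,v1) N1.N2=(alive,v0) N1.N3=(suspect,v2)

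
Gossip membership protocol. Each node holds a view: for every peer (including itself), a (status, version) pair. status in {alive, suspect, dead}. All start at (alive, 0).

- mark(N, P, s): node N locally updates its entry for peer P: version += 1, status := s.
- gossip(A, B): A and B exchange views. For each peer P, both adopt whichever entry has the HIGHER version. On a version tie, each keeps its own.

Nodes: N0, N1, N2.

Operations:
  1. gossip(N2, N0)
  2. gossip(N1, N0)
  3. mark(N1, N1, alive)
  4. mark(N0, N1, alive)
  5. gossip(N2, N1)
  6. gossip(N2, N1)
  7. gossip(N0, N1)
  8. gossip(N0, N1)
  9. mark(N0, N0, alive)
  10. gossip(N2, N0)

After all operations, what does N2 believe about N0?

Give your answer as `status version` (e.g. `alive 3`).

Answer: alive 1

Derivation:
Op 1: gossip N2<->N0 -> N2.N0=(alive,v0) N2.N1=(alive,v0) N2.N2=(alive,v0) | N0.N0=(alive,v0) N0.N1=(alive,v0) N0.N2=(alive,v0)
Op 2: gossip N1<->N0 -> N1.N0=(alive,v0) N1.N1=(alive,v0) N1.N2=(alive,v0) | N0.N0=(alive,v0) N0.N1=(alive,v0) N0.N2=(alive,v0)
Op 3: N1 marks N1=alive -> (alive,v1)
Op 4: N0 marks N1=alive -> (alive,v1)
Op 5: gossip N2<->N1 -> N2.N0=(alive,v0) N2.N1=(alive,v1) N2.N2=(alive,v0) | N1.N0=(alive,v0) N1.N1=(alive,v1) N1.N2=(alive,v0)
Op 6: gossip N2<->N1 -> N2.N0=(alive,v0) N2.N1=(alive,v1) N2.N2=(alive,v0) | N1.N0=(alive,v0) N1.N1=(alive,v1) N1.N2=(alive,v0)
Op 7: gossip N0<->N1 -> N0.N0=(alive,v0) N0.N1=(alive,v1) N0.N2=(alive,v0) | N1.N0=(alive,v0) N1.N1=(alive,v1) N1.N2=(alive,v0)
Op 8: gossip N0<->N1 -> N0.N0=(alive,v0) N0.N1=(alive,v1) N0.N2=(alive,v0) | N1.N0=(alive,v0) N1.N1=(alive,v1) N1.N2=(alive,v0)
Op 9: N0 marks N0=alive -> (alive,v1)
Op 10: gossip N2<->N0 -> N2.N0=(alive,v1) N2.N1=(alive,v1) N2.N2=(alive,v0) | N0.N0=(alive,v1) N0.N1=(alive,v1) N0.N2=(alive,v0)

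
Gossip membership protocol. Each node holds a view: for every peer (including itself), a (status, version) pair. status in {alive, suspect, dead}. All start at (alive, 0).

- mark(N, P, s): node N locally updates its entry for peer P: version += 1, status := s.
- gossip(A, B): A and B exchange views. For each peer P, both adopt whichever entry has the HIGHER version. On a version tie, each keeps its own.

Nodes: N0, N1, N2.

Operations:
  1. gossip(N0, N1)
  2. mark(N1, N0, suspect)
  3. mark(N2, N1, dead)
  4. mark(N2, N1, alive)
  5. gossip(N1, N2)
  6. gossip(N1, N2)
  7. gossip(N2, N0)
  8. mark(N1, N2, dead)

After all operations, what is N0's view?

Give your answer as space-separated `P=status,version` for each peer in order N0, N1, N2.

Answer: N0=suspect,1 N1=alive,2 N2=alive,0

Derivation:
Op 1: gossip N0<->N1 -> N0.N0=(alive,v0) N0.N1=(alive,v0) N0.N2=(alive,v0) | N1.N0=(alive,v0) N1.N1=(alive,v0) N1.N2=(alive,v0)
Op 2: N1 marks N0=suspect -> (suspect,v1)
Op 3: N2 marks N1=dead -> (dead,v1)
Op 4: N2 marks N1=alive -> (alive,v2)
Op 5: gossip N1<->N2 -> N1.N0=(suspect,v1) N1.N1=(alive,v2) N1.N2=(alive,v0) | N2.N0=(suspect,v1) N2.N1=(alive,v2) N2.N2=(alive,v0)
Op 6: gossip N1<->N2 -> N1.N0=(suspect,v1) N1.N1=(alive,v2) N1.N2=(alive,v0) | N2.N0=(suspect,v1) N2.N1=(alive,v2) N2.N2=(alive,v0)
Op 7: gossip N2<->N0 -> N2.N0=(suspect,v1) N2.N1=(alive,v2) N2.N2=(alive,v0) | N0.N0=(suspect,v1) N0.N1=(alive,v2) N0.N2=(alive,v0)
Op 8: N1 marks N2=dead -> (dead,v1)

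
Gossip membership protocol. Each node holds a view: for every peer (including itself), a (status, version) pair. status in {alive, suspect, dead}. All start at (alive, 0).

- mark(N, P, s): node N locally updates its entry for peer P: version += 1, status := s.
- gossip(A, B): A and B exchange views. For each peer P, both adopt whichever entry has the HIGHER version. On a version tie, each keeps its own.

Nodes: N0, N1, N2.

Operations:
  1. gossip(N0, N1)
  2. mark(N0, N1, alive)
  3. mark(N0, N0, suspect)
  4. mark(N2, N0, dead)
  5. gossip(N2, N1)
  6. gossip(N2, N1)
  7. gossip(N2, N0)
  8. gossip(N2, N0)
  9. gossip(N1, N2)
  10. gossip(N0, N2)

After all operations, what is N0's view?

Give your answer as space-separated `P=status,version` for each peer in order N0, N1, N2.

Op 1: gossip N0<->N1 -> N0.N0=(alive,v0) N0.N1=(alive,v0) N0.N2=(alive,v0) | N1.N0=(alive,v0) N1.N1=(alive,v0) N1.N2=(alive,v0)
Op 2: N0 marks N1=alive -> (alive,v1)
Op 3: N0 marks N0=suspect -> (suspect,v1)
Op 4: N2 marks N0=dead -> (dead,v1)
Op 5: gossip N2<->N1 -> N2.N0=(dead,v1) N2.N1=(alive,v0) N2.N2=(alive,v0) | N1.N0=(dead,v1) N1.N1=(alive,v0) N1.N2=(alive,v0)
Op 6: gossip N2<->N1 -> N2.N0=(dead,v1) N2.N1=(alive,v0) N2.N2=(alive,v0) | N1.N0=(dead,v1) N1.N1=(alive,v0) N1.N2=(alive,v0)
Op 7: gossip N2<->N0 -> N2.N0=(dead,v1) N2.N1=(alive,v1) N2.N2=(alive,v0) | N0.N0=(suspect,v1) N0.N1=(alive,v1) N0.N2=(alive,v0)
Op 8: gossip N2<->N0 -> N2.N0=(dead,v1) N2.N1=(alive,v1) N2.N2=(alive,v0) | N0.N0=(suspect,v1) N0.N1=(alive,v1) N0.N2=(alive,v0)
Op 9: gossip N1<->N2 -> N1.N0=(dead,v1) N1.N1=(alive,v1) N1.N2=(alive,v0) | N2.N0=(dead,v1) N2.N1=(alive,v1) N2.N2=(alive,v0)
Op 10: gossip N0<->N2 -> N0.N0=(suspect,v1) N0.N1=(alive,v1) N0.N2=(alive,v0) | N2.N0=(dead,v1) N2.N1=(alive,v1) N2.N2=(alive,v0)

Answer: N0=suspect,1 N1=alive,1 N2=alive,0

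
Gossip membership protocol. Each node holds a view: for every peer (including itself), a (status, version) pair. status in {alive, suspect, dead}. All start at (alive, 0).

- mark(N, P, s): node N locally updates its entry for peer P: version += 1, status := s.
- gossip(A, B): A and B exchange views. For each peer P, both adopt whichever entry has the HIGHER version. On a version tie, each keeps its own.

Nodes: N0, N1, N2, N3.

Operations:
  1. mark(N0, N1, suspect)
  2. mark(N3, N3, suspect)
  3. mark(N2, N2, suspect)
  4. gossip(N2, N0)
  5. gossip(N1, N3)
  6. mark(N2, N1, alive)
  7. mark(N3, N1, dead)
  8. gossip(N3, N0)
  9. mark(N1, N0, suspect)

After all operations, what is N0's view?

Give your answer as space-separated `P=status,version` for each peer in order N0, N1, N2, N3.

Answer: N0=alive,0 N1=suspect,1 N2=suspect,1 N3=suspect,1

Derivation:
Op 1: N0 marks N1=suspect -> (suspect,v1)
Op 2: N3 marks N3=suspect -> (suspect,v1)
Op 3: N2 marks N2=suspect -> (suspect,v1)
Op 4: gossip N2<->N0 -> N2.N0=(alive,v0) N2.N1=(suspect,v1) N2.N2=(suspect,v1) N2.N3=(alive,v0) | N0.N0=(alive,v0) N0.N1=(suspect,v1) N0.N2=(suspect,v1) N0.N3=(alive,v0)
Op 5: gossip N1<->N3 -> N1.N0=(alive,v0) N1.N1=(alive,v0) N1.N2=(alive,v0) N1.N3=(suspect,v1) | N3.N0=(alive,v0) N3.N1=(alive,v0) N3.N2=(alive,v0) N3.N3=(suspect,v1)
Op 6: N2 marks N1=alive -> (alive,v2)
Op 7: N3 marks N1=dead -> (dead,v1)
Op 8: gossip N3<->N0 -> N3.N0=(alive,v0) N3.N1=(dead,v1) N3.N2=(suspect,v1) N3.N3=(suspect,v1) | N0.N0=(alive,v0) N0.N1=(suspect,v1) N0.N2=(suspect,v1) N0.N3=(suspect,v1)
Op 9: N1 marks N0=suspect -> (suspect,v1)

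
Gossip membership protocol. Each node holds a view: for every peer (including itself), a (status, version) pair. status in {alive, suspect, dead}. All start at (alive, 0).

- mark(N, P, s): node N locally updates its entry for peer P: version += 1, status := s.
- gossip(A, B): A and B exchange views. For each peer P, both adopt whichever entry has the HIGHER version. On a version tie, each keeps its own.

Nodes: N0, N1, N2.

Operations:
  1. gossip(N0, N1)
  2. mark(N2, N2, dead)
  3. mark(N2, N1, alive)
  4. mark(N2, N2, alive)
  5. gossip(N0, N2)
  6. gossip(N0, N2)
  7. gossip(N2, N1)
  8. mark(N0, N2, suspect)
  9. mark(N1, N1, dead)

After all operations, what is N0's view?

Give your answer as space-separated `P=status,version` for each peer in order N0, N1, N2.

Answer: N0=alive,0 N1=alive,1 N2=suspect,3

Derivation:
Op 1: gossip N0<->N1 -> N0.N0=(alive,v0) N0.N1=(alive,v0) N0.N2=(alive,v0) | N1.N0=(alive,v0) N1.N1=(alive,v0) N1.N2=(alive,v0)
Op 2: N2 marks N2=dead -> (dead,v1)
Op 3: N2 marks N1=alive -> (alive,v1)
Op 4: N2 marks N2=alive -> (alive,v2)
Op 5: gossip N0<->N2 -> N0.N0=(alive,v0) N0.N1=(alive,v1) N0.N2=(alive,v2) | N2.N0=(alive,v0) N2.N1=(alive,v1) N2.N2=(alive,v2)
Op 6: gossip N0<->N2 -> N0.N0=(alive,v0) N0.N1=(alive,v1) N0.N2=(alive,v2) | N2.N0=(alive,v0) N2.N1=(alive,v1) N2.N2=(alive,v2)
Op 7: gossip N2<->N1 -> N2.N0=(alive,v0) N2.N1=(alive,v1) N2.N2=(alive,v2) | N1.N0=(alive,v0) N1.N1=(alive,v1) N1.N2=(alive,v2)
Op 8: N0 marks N2=suspect -> (suspect,v3)
Op 9: N1 marks N1=dead -> (dead,v2)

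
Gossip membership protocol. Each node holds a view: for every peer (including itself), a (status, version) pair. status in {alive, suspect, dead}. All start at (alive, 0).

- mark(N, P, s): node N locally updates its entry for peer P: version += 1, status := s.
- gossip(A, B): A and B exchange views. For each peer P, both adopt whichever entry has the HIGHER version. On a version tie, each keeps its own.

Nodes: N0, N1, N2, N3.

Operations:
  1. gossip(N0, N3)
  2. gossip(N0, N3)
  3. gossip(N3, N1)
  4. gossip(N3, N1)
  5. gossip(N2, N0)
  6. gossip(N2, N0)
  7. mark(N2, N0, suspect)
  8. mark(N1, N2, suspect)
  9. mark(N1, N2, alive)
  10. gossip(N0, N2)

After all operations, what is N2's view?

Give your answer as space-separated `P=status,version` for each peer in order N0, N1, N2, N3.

Answer: N0=suspect,1 N1=alive,0 N2=alive,0 N3=alive,0

Derivation:
Op 1: gossip N0<->N3 -> N0.N0=(alive,v0) N0.N1=(alive,v0) N0.N2=(alive,v0) N0.N3=(alive,v0) | N3.N0=(alive,v0) N3.N1=(alive,v0) N3.N2=(alive,v0) N3.N3=(alive,v0)
Op 2: gossip N0<->N3 -> N0.N0=(alive,v0) N0.N1=(alive,v0) N0.N2=(alive,v0) N0.N3=(alive,v0) | N3.N0=(alive,v0) N3.N1=(alive,v0) N3.N2=(alive,v0) N3.N3=(alive,v0)
Op 3: gossip N3<->N1 -> N3.N0=(alive,v0) N3.N1=(alive,v0) N3.N2=(alive,v0) N3.N3=(alive,v0) | N1.N0=(alive,v0) N1.N1=(alive,v0) N1.N2=(alive,v0) N1.N3=(alive,v0)
Op 4: gossip N3<->N1 -> N3.N0=(alive,v0) N3.N1=(alive,v0) N3.N2=(alive,v0) N3.N3=(alive,v0) | N1.N0=(alive,v0) N1.N1=(alive,v0) N1.N2=(alive,v0) N1.N3=(alive,v0)
Op 5: gossip N2<->N0 -> N2.N0=(alive,v0) N2.N1=(alive,v0) N2.N2=(alive,v0) N2.N3=(alive,v0) | N0.N0=(alive,v0) N0.N1=(alive,v0) N0.N2=(alive,v0) N0.N3=(alive,v0)
Op 6: gossip N2<->N0 -> N2.N0=(alive,v0) N2.N1=(alive,v0) N2.N2=(alive,v0) N2.N3=(alive,v0) | N0.N0=(alive,v0) N0.N1=(alive,v0) N0.N2=(alive,v0) N0.N3=(alive,v0)
Op 7: N2 marks N0=suspect -> (suspect,v1)
Op 8: N1 marks N2=suspect -> (suspect,v1)
Op 9: N1 marks N2=alive -> (alive,v2)
Op 10: gossip N0<->N2 -> N0.N0=(suspect,v1) N0.N1=(alive,v0) N0.N2=(alive,v0) N0.N3=(alive,v0) | N2.N0=(suspect,v1) N2.N1=(alive,v0) N2.N2=(alive,v0) N2.N3=(alive,v0)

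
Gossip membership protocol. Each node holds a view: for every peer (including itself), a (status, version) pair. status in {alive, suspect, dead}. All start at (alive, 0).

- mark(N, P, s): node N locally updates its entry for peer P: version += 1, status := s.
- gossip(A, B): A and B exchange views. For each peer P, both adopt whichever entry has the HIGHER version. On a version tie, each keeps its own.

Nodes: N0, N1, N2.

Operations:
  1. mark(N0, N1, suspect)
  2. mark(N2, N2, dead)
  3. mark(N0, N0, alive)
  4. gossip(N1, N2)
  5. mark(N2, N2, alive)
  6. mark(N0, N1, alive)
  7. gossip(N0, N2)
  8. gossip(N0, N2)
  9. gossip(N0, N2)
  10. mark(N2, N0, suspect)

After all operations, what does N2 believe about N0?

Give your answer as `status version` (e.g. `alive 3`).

Answer: suspect 2

Derivation:
Op 1: N0 marks N1=suspect -> (suspect,v1)
Op 2: N2 marks N2=dead -> (dead,v1)
Op 3: N0 marks N0=alive -> (alive,v1)
Op 4: gossip N1<->N2 -> N1.N0=(alive,v0) N1.N1=(alive,v0) N1.N2=(dead,v1) | N2.N0=(alive,v0) N2.N1=(alive,v0) N2.N2=(dead,v1)
Op 5: N2 marks N2=alive -> (alive,v2)
Op 6: N0 marks N1=alive -> (alive,v2)
Op 7: gossip N0<->N2 -> N0.N0=(alive,v1) N0.N1=(alive,v2) N0.N2=(alive,v2) | N2.N0=(alive,v1) N2.N1=(alive,v2) N2.N2=(alive,v2)
Op 8: gossip N0<->N2 -> N0.N0=(alive,v1) N0.N1=(alive,v2) N0.N2=(alive,v2) | N2.N0=(alive,v1) N2.N1=(alive,v2) N2.N2=(alive,v2)
Op 9: gossip N0<->N2 -> N0.N0=(alive,v1) N0.N1=(alive,v2) N0.N2=(alive,v2) | N2.N0=(alive,v1) N2.N1=(alive,v2) N2.N2=(alive,v2)
Op 10: N2 marks N0=suspect -> (suspect,v2)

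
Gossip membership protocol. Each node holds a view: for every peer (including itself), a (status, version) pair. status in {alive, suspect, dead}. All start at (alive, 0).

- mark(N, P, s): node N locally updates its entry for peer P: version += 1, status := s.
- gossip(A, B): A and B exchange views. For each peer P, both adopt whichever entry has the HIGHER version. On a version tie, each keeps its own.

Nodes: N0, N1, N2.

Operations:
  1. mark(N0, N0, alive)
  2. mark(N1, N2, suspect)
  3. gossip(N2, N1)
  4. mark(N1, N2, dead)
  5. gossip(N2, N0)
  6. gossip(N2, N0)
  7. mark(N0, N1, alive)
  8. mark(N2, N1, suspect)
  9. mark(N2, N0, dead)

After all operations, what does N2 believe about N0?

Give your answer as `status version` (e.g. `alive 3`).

Op 1: N0 marks N0=alive -> (alive,v1)
Op 2: N1 marks N2=suspect -> (suspect,v1)
Op 3: gossip N2<->N1 -> N2.N0=(alive,v0) N2.N1=(alive,v0) N2.N2=(suspect,v1) | N1.N0=(alive,v0) N1.N1=(alive,v0) N1.N2=(suspect,v1)
Op 4: N1 marks N2=dead -> (dead,v2)
Op 5: gossip N2<->N0 -> N2.N0=(alive,v1) N2.N1=(alive,v0) N2.N2=(suspect,v1) | N0.N0=(alive,v1) N0.N1=(alive,v0) N0.N2=(suspect,v1)
Op 6: gossip N2<->N0 -> N2.N0=(alive,v1) N2.N1=(alive,v0) N2.N2=(suspect,v1) | N0.N0=(alive,v1) N0.N1=(alive,v0) N0.N2=(suspect,v1)
Op 7: N0 marks N1=alive -> (alive,v1)
Op 8: N2 marks N1=suspect -> (suspect,v1)
Op 9: N2 marks N0=dead -> (dead,v2)

Answer: dead 2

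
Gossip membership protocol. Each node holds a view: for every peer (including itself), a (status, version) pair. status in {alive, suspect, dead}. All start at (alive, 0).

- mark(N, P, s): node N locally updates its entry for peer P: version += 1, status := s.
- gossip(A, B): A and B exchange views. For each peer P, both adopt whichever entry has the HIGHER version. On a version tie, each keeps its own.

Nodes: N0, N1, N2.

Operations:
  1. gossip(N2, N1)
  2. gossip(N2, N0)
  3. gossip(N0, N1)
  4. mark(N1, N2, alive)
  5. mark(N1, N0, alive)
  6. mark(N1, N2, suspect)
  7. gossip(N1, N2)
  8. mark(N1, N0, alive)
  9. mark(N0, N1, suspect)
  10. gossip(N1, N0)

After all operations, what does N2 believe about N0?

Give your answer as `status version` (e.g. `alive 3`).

Answer: alive 1

Derivation:
Op 1: gossip N2<->N1 -> N2.N0=(alive,v0) N2.N1=(alive,v0) N2.N2=(alive,v0) | N1.N0=(alive,v0) N1.N1=(alive,v0) N1.N2=(alive,v0)
Op 2: gossip N2<->N0 -> N2.N0=(alive,v0) N2.N1=(alive,v0) N2.N2=(alive,v0) | N0.N0=(alive,v0) N0.N1=(alive,v0) N0.N2=(alive,v0)
Op 3: gossip N0<->N1 -> N0.N0=(alive,v0) N0.N1=(alive,v0) N0.N2=(alive,v0) | N1.N0=(alive,v0) N1.N1=(alive,v0) N1.N2=(alive,v0)
Op 4: N1 marks N2=alive -> (alive,v1)
Op 5: N1 marks N0=alive -> (alive,v1)
Op 6: N1 marks N2=suspect -> (suspect,v2)
Op 7: gossip N1<->N2 -> N1.N0=(alive,v1) N1.N1=(alive,v0) N1.N2=(suspect,v2) | N2.N0=(alive,v1) N2.N1=(alive,v0) N2.N2=(suspect,v2)
Op 8: N1 marks N0=alive -> (alive,v2)
Op 9: N0 marks N1=suspect -> (suspect,v1)
Op 10: gossip N1<->N0 -> N1.N0=(alive,v2) N1.N1=(suspect,v1) N1.N2=(suspect,v2) | N0.N0=(alive,v2) N0.N1=(suspect,v1) N0.N2=(suspect,v2)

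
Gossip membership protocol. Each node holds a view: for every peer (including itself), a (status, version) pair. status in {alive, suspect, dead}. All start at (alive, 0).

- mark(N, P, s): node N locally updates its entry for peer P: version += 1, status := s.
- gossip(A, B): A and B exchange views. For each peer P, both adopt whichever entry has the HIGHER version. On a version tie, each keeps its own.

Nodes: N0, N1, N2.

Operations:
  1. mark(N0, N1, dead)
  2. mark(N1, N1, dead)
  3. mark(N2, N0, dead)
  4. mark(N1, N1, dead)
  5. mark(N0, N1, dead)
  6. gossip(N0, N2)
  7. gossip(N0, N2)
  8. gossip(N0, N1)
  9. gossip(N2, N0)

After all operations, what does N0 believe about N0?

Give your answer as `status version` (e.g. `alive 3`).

Op 1: N0 marks N1=dead -> (dead,v1)
Op 2: N1 marks N1=dead -> (dead,v1)
Op 3: N2 marks N0=dead -> (dead,v1)
Op 4: N1 marks N1=dead -> (dead,v2)
Op 5: N0 marks N1=dead -> (dead,v2)
Op 6: gossip N0<->N2 -> N0.N0=(dead,v1) N0.N1=(dead,v2) N0.N2=(alive,v0) | N2.N0=(dead,v1) N2.N1=(dead,v2) N2.N2=(alive,v0)
Op 7: gossip N0<->N2 -> N0.N0=(dead,v1) N0.N1=(dead,v2) N0.N2=(alive,v0) | N2.N0=(dead,v1) N2.N1=(dead,v2) N2.N2=(alive,v0)
Op 8: gossip N0<->N1 -> N0.N0=(dead,v1) N0.N1=(dead,v2) N0.N2=(alive,v0) | N1.N0=(dead,v1) N1.N1=(dead,v2) N1.N2=(alive,v0)
Op 9: gossip N2<->N0 -> N2.N0=(dead,v1) N2.N1=(dead,v2) N2.N2=(alive,v0) | N0.N0=(dead,v1) N0.N1=(dead,v2) N0.N2=(alive,v0)

Answer: dead 1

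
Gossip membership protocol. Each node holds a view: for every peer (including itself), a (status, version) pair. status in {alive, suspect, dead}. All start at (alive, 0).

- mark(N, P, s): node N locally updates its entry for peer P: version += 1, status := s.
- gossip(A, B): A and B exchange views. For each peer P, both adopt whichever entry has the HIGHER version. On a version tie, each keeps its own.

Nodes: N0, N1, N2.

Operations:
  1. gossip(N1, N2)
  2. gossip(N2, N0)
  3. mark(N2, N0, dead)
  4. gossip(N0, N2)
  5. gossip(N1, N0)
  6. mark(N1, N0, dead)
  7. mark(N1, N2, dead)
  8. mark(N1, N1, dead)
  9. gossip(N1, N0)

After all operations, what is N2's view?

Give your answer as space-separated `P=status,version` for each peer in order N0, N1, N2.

Answer: N0=dead,1 N1=alive,0 N2=alive,0

Derivation:
Op 1: gossip N1<->N2 -> N1.N0=(alive,v0) N1.N1=(alive,v0) N1.N2=(alive,v0) | N2.N0=(alive,v0) N2.N1=(alive,v0) N2.N2=(alive,v0)
Op 2: gossip N2<->N0 -> N2.N0=(alive,v0) N2.N1=(alive,v0) N2.N2=(alive,v0) | N0.N0=(alive,v0) N0.N1=(alive,v0) N0.N2=(alive,v0)
Op 3: N2 marks N0=dead -> (dead,v1)
Op 4: gossip N0<->N2 -> N0.N0=(dead,v1) N0.N1=(alive,v0) N0.N2=(alive,v0) | N2.N0=(dead,v1) N2.N1=(alive,v0) N2.N2=(alive,v0)
Op 5: gossip N1<->N0 -> N1.N0=(dead,v1) N1.N1=(alive,v0) N1.N2=(alive,v0) | N0.N0=(dead,v1) N0.N1=(alive,v0) N0.N2=(alive,v0)
Op 6: N1 marks N0=dead -> (dead,v2)
Op 7: N1 marks N2=dead -> (dead,v1)
Op 8: N1 marks N1=dead -> (dead,v1)
Op 9: gossip N1<->N0 -> N1.N0=(dead,v2) N1.N1=(dead,v1) N1.N2=(dead,v1) | N0.N0=(dead,v2) N0.N1=(dead,v1) N0.N2=(dead,v1)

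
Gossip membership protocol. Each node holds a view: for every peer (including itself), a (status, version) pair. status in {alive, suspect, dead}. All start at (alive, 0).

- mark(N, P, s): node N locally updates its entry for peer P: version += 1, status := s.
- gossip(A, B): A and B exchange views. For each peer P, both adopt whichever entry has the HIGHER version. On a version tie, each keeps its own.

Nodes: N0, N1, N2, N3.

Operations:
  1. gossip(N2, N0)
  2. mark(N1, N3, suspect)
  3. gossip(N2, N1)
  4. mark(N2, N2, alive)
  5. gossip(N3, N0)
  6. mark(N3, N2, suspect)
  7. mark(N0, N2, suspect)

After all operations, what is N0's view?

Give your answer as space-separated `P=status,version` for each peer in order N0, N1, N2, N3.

Op 1: gossip N2<->N0 -> N2.N0=(alive,v0) N2.N1=(alive,v0) N2.N2=(alive,v0) N2.N3=(alive,v0) | N0.N0=(alive,v0) N0.N1=(alive,v0) N0.N2=(alive,v0) N0.N3=(alive,v0)
Op 2: N1 marks N3=suspect -> (suspect,v1)
Op 3: gossip N2<->N1 -> N2.N0=(alive,v0) N2.N1=(alive,v0) N2.N2=(alive,v0) N2.N3=(suspect,v1) | N1.N0=(alive,v0) N1.N1=(alive,v0) N1.N2=(alive,v0) N1.N3=(suspect,v1)
Op 4: N2 marks N2=alive -> (alive,v1)
Op 5: gossip N3<->N0 -> N3.N0=(alive,v0) N3.N1=(alive,v0) N3.N2=(alive,v0) N3.N3=(alive,v0) | N0.N0=(alive,v0) N0.N1=(alive,v0) N0.N2=(alive,v0) N0.N3=(alive,v0)
Op 6: N3 marks N2=suspect -> (suspect,v1)
Op 7: N0 marks N2=suspect -> (suspect,v1)

Answer: N0=alive,0 N1=alive,0 N2=suspect,1 N3=alive,0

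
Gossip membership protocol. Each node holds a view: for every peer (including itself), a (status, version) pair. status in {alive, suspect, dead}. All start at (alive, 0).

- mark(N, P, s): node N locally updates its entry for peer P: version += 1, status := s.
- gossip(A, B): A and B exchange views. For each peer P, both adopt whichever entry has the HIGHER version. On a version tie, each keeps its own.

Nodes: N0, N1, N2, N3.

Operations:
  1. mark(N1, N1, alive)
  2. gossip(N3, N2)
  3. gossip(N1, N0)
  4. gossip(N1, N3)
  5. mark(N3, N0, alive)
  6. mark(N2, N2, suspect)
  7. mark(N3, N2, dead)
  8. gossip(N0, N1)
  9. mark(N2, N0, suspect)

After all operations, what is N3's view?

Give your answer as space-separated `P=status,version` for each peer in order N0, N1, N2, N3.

Op 1: N1 marks N1=alive -> (alive,v1)
Op 2: gossip N3<->N2 -> N3.N0=(alive,v0) N3.N1=(alive,v0) N3.N2=(alive,v0) N3.N3=(alive,v0) | N2.N0=(alive,v0) N2.N1=(alive,v0) N2.N2=(alive,v0) N2.N3=(alive,v0)
Op 3: gossip N1<->N0 -> N1.N0=(alive,v0) N1.N1=(alive,v1) N1.N2=(alive,v0) N1.N3=(alive,v0) | N0.N0=(alive,v0) N0.N1=(alive,v1) N0.N2=(alive,v0) N0.N3=(alive,v0)
Op 4: gossip N1<->N3 -> N1.N0=(alive,v0) N1.N1=(alive,v1) N1.N2=(alive,v0) N1.N3=(alive,v0) | N3.N0=(alive,v0) N3.N1=(alive,v1) N3.N2=(alive,v0) N3.N3=(alive,v0)
Op 5: N3 marks N0=alive -> (alive,v1)
Op 6: N2 marks N2=suspect -> (suspect,v1)
Op 7: N3 marks N2=dead -> (dead,v1)
Op 8: gossip N0<->N1 -> N0.N0=(alive,v0) N0.N1=(alive,v1) N0.N2=(alive,v0) N0.N3=(alive,v0) | N1.N0=(alive,v0) N1.N1=(alive,v1) N1.N2=(alive,v0) N1.N3=(alive,v0)
Op 9: N2 marks N0=suspect -> (suspect,v1)

Answer: N0=alive,1 N1=alive,1 N2=dead,1 N3=alive,0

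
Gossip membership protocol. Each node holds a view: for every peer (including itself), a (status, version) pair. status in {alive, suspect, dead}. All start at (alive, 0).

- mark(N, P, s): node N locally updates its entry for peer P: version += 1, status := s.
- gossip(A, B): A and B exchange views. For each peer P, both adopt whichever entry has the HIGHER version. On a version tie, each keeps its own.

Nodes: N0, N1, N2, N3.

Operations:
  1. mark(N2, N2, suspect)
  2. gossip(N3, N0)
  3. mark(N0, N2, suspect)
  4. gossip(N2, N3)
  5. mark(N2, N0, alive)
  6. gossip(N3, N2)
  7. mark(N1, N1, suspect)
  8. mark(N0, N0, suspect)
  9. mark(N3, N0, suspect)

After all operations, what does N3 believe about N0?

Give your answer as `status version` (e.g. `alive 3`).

Op 1: N2 marks N2=suspect -> (suspect,v1)
Op 2: gossip N3<->N0 -> N3.N0=(alive,v0) N3.N1=(alive,v0) N3.N2=(alive,v0) N3.N3=(alive,v0) | N0.N0=(alive,v0) N0.N1=(alive,v0) N0.N2=(alive,v0) N0.N3=(alive,v0)
Op 3: N0 marks N2=suspect -> (suspect,v1)
Op 4: gossip N2<->N3 -> N2.N0=(alive,v0) N2.N1=(alive,v0) N2.N2=(suspect,v1) N2.N3=(alive,v0) | N3.N0=(alive,v0) N3.N1=(alive,v0) N3.N2=(suspect,v1) N3.N3=(alive,v0)
Op 5: N2 marks N0=alive -> (alive,v1)
Op 6: gossip N3<->N2 -> N3.N0=(alive,v1) N3.N1=(alive,v0) N3.N2=(suspect,v1) N3.N3=(alive,v0) | N2.N0=(alive,v1) N2.N1=(alive,v0) N2.N2=(suspect,v1) N2.N3=(alive,v0)
Op 7: N1 marks N1=suspect -> (suspect,v1)
Op 8: N0 marks N0=suspect -> (suspect,v1)
Op 9: N3 marks N0=suspect -> (suspect,v2)

Answer: suspect 2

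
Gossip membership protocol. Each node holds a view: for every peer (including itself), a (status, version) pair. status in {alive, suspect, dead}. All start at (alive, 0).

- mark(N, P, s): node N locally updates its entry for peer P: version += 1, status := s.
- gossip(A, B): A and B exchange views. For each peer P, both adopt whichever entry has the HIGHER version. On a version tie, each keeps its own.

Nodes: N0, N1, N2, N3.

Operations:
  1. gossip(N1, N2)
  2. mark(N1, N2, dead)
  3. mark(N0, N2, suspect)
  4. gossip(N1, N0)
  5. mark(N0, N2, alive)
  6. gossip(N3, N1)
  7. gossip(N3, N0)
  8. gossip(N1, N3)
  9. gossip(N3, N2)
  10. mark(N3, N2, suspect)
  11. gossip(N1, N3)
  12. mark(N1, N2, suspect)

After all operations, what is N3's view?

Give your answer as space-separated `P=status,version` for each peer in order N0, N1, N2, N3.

Answer: N0=alive,0 N1=alive,0 N2=suspect,3 N3=alive,0

Derivation:
Op 1: gossip N1<->N2 -> N1.N0=(alive,v0) N1.N1=(alive,v0) N1.N2=(alive,v0) N1.N3=(alive,v0) | N2.N0=(alive,v0) N2.N1=(alive,v0) N2.N2=(alive,v0) N2.N3=(alive,v0)
Op 2: N1 marks N2=dead -> (dead,v1)
Op 3: N0 marks N2=suspect -> (suspect,v1)
Op 4: gossip N1<->N0 -> N1.N0=(alive,v0) N1.N1=(alive,v0) N1.N2=(dead,v1) N1.N3=(alive,v0) | N0.N0=(alive,v0) N0.N1=(alive,v0) N0.N2=(suspect,v1) N0.N3=(alive,v0)
Op 5: N0 marks N2=alive -> (alive,v2)
Op 6: gossip N3<->N1 -> N3.N0=(alive,v0) N3.N1=(alive,v0) N3.N2=(dead,v1) N3.N3=(alive,v0) | N1.N0=(alive,v0) N1.N1=(alive,v0) N1.N2=(dead,v1) N1.N3=(alive,v0)
Op 7: gossip N3<->N0 -> N3.N0=(alive,v0) N3.N1=(alive,v0) N3.N2=(alive,v2) N3.N3=(alive,v0) | N0.N0=(alive,v0) N0.N1=(alive,v0) N0.N2=(alive,v2) N0.N3=(alive,v0)
Op 8: gossip N1<->N3 -> N1.N0=(alive,v0) N1.N1=(alive,v0) N1.N2=(alive,v2) N1.N3=(alive,v0) | N3.N0=(alive,v0) N3.N1=(alive,v0) N3.N2=(alive,v2) N3.N3=(alive,v0)
Op 9: gossip N3<->N2 -> N3.N0=(alive,v0) N3.N1=(alive,v0) N3.N2=(alive,v2) N3.N3=(alive,v0) | N2.N0=(alive,v0) N2.N1=(alive,v0) N2.N2=(alive,v2) N2.N3=(alive,v0)
Op 10: N3 marks N2=suspect -> (suspect,v3)
Op 11: gossip N1<->N3 -> N1.N0=(alive,v0) N1.N1=(alive,v0) N1.N2=(suspect,v3) N1.N3=(alive,v0) | N3.N0=(alive,v0) N3.N1=(alive,v0) N3.N2=(suspect,v3) N3.N3=(alive,v0)
Op 12: N1 marks N2=suspect -> (suspect,v4)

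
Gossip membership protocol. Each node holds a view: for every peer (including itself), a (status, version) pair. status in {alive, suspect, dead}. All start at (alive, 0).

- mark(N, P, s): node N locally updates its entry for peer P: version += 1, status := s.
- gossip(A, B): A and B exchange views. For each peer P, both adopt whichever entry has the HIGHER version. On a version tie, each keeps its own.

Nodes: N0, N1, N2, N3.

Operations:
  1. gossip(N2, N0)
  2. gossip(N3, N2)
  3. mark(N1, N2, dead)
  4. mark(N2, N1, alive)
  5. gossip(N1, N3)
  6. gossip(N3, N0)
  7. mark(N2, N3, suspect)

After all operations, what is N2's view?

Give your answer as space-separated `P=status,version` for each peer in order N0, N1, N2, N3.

Op 1: gossip N2<->N0 -> N2.N0=(alive,v0) N2.N1=(alive,v0) N2.N2=(alive,v0) N2.N3=(alive,v0) | N0.N0=(alive,v0) N0.N1=(alive,v0) N0.N2=(alive,v0) N0.N3=(alive,v0)
Op 2: gossip N3<->N2 -> N3.N0=(alive,v0) N3.N1=(alive,v0) N3.N2=(alive,v0) N3.N3=(alive,v0) | N2.N0=(alive,v0) N2.N1=(alive,v0) N2.N2=(alive,v0) N2.N3=(alive,v0)
Op 3: N1 marks N2=dead -> (dead,v1)
Op 4: N2 marks N1=alive -> (alive,v1)
Op 5: gossip N1<->N3 -> N1.N0=(alive,v0) N1.N1=(alive,v0) N1.N2=(dead,v1) N1.N3=(alive,v0) | N3.N0=(alive,v0) N3.N1=(alive,v0) N3.N2=(dead,v1) N3.N3=(alive,v0)
Op 6: gossip N3<->N0 -> N3.N0=(alive,v0) N3.N1=(alive,v0) N3.N2=(dead,v1) N3.N3=(alive,v0) | N0.N0=(alive,v0) N0.N1=(alive,v0) N0.N2=(dead,v1) N0.N3=(alive,v0)
Op 7: N2 marks N3=suspect -> (suspect,v1)

Answer: N0=alive,0 N1=alive,1 N2=alive,0 N3=suspect,1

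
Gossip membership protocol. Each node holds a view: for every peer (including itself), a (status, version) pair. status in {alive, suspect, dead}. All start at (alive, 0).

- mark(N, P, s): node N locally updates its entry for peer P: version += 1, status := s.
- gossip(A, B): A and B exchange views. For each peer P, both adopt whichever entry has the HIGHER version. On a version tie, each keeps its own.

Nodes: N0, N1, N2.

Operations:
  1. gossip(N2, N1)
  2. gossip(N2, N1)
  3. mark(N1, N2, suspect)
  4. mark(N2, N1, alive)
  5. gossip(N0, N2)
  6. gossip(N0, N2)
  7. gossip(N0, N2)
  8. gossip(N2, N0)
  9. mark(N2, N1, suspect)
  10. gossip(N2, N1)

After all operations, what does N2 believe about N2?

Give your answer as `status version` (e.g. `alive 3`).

Answer: suspect 1

Derivation:
Op 1: gossip N2<->N1 -> N2.N0=(alive,v0) N2.N1=(alive,v0) N2.N2=(alive,v0) | N1.N0=(alive,v0) N1.N1=(alive,v0) N1.N2=(alive,v0)
Op 2: gossip N2<->N1 -> N2.N0=(alive,v0) N2.N1=(alive,v0) N2.N2=(alive,v0) | N1.N0=(alive,v0) N1.N1=(alive,v0) N1.N2=(alive,v0)
Op 3: N1 marks N2=suspect -> (suspect,v1)
Op 4: N2 marks N1=alive -> (alive,v1)
Op 5: gossip N0<->N2 -> N0.N0=(alive,v0) N0.N1=(alive,v1) N0.N2=(alive,v0) | N2.N0=(alive,v0) N2.N1=(alive,v1) N2.N2=(alive,v0)
Op 6: gossip N0<->N2 -> N0.N0=(alive,v0) N0.N1=(alive,v1) N0.N2=(alive,v0) | N2.N0=(alive,v0) N2.N1=(alive,v1) N2.N2=(alive,v0)
Op 7: gossip N0<->N2 -> N0.N0=(alive,v0) N0.N1=(alive,v1) N0.N2=(alive,v0) | N2.N0=(alive,v0) N2.N1=(alive,v1) N2.N2=(alive,v0)
Op 8: gossip N2<->N0 -> N2.N0=(alive,v0) N2.N1=(alive,v1) N2.N2=(alive,v0) | N0.N0=(alive,v0) N0.N1=(alive,v1) N0.N2=(alive,v0)
Op 9: N2 marks N1=suspect -> (suspect,v2)
Op 10: gossip N2<->N1 -> N2.N0=(alive,v0) N2.N1=(suspect,v2) N2.N2=(suspect,v1) | N1.N0=(alive,v0) N1.N1=(suspect,v2) N1.N2=(suspect,v1)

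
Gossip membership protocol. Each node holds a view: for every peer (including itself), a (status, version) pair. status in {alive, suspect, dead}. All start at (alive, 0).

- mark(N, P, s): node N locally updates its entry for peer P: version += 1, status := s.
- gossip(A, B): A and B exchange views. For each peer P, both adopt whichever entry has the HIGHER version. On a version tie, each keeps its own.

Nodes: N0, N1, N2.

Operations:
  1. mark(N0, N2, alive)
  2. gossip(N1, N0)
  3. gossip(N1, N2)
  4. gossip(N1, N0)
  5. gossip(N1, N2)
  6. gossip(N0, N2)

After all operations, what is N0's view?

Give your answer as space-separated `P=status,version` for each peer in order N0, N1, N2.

Answer: N0=alive,0 N1=alive,0 N2=alive,1

Derivation:
Op 1: N0 marks N2=alive -> (alive,v1)
Op 2: gossip N1<->N0 -> N1.N0=(alive,v0) N1.N1=(alive,v0) N1.N2=(alive,v1) | N0.N0=(alive,v0) N0.N1=(alive,v0) N0.N2=(alive,v1)
Op 3: gossip N1<->N2 -> N1.N0=(alive,v0) N1.N1=(alive,v0) N1.N2=(alive,v1) | N2.N0=(alive,v0) N2.N1=(alive,v0) N2.N2=(alive,v1)
Op 4: gossip N1<->N0 -> N1.N0=(alive,v0) N1.N1=(alive,v0) N1.N2=(alive,v1) | N0.N0=(alive,v0) N0.N1=(alive,v0) N0.N2=(alive,v1)
Op 5: gossip N1<->N2 -> N1.N0=(alive,v0) N1.N1=(alive,v0) N1.N2=(alive,v1) | N2.N0=(alive,v0) N2.N1=(alive,v0) N2.N2=(alive,v1)
Op 6: gossip N0<->N2 -> N0.N0=(alive,v0) N0.N1=(alive,v0) N0.N2=(alive,v1) | N2.N0=(alive,v0) N2.N1=(alive,v0) N2.N2=(alive,v1)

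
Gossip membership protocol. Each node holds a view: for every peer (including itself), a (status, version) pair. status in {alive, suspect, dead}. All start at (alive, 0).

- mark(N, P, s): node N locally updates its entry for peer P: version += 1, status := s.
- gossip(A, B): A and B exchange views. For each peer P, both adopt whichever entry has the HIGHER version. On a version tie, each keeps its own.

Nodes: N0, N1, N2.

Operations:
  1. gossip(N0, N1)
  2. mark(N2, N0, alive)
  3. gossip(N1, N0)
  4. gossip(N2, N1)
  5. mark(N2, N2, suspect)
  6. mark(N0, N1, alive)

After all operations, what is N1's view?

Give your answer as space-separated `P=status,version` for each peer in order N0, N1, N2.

Answer: N0=alive,1 N1=alive,0 N2=alive,0

Derivation:
Op 1: gossip N0<->N1 -> N0.N0=(alive,v0) N0.N1=(alive,v0) N0.N2=(alive,v0) | N1.N0=(alive,v0) N1.N1=(alive,v0) N1.N2=(alive,v0)
Op 2: N2 marks N0=alive -> (alive,v1)
Op 3: gossip N1<->N0 -> N1.N0=(alive,v0) N1.N1=(alive,v0) N1.N2=(alive,v0) | N0.N0=(alive,v0) N0.N1=(alive,v0) N0.N2=(alive,v0)
Op 4: gossip N2<->N1 -> N2.N0=(alive,v1) N2.N1=(alive,v0) N2.N2=(alive,v0) | N1.N0=(alive,v1) N1.N1=(alive,v0) N1.N2=(alive,v0)
Op 5: N2 marks N2=suspect -> (suspect,v1)
Op 6: N0 marks N1=alive -> (alive,v1)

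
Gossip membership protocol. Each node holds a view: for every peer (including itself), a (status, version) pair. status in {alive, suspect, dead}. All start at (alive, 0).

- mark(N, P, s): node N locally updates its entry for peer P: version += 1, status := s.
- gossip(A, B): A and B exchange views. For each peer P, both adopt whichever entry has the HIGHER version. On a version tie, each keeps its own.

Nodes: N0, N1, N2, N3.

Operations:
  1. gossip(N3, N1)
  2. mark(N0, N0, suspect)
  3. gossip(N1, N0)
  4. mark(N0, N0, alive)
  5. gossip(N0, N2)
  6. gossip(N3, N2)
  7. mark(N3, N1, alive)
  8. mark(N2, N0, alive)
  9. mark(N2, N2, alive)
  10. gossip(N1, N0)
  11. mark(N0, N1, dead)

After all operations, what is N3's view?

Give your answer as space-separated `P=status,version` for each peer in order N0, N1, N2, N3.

Op 1: gossip N3<->N1 -> N3.N0=(alive,v0) N3.N1=(alive,v0) N3.N2=(alive,v0) N3.N3=(alive,v0) | N1.N0=(alive,v0) N1.N1=(alive,v0) N1.N2=(alive,v0) N1.N3=(alive,v0)
Op 2: N0 marks N0=suspect -> (suspect,v1)
Op 3: gossip N1<->N0 -> N1.N0=(suspect,v1) N1.N1=(alive,v0) N1.N2=(alive,v0) N1.N3=(alive,v0) | N0.N0=(suspect,v1) N0.N1=(alive,v0) N0.N2=(alive,v0) N0.N3=(alive,v0)
Op 4: N0 marks N0=alive -> (alive,v2)
Op 5: gossip N0<->N2 -> N0.N0=(alive,v2) N0.N1=(alive,v0) N0.N2=(alive,v0) N0.N3=(alive,v0) | N2.N0=(alive,v2) N2.N1=(alive,v0) N2.N2=(alive,v0) N2.N3=(alive,v0)
Op 6: gossip N3<->N2 -> N3.N0=(alive,v2) N3.N1=(alive,v0) N3.N2=(alive,v0) N3.N3=(alive,v0) | N2.N0=(alive,v2) N2.N1=(alive,v0) N2.N2=(alive,v0) N2.N3=(alive,v0)
Op 7: N3 marks N1=alive -> (alive,v1)
Op 8: N2 marks N0=alive -> (alive,v3)
Op 9: N2 marks N2=alive -> (alive,v1)
Op 10: gossip N1<->N0 -> N1.N0=(alive,v2) N1.N1=(alive,v0) N1.N2=(alive,v0) N1.N3=(alive,v0) | N0.N0=(alive,v2) N0.N1=(alive,v0) N0.N2=(alive,v0) N0.N3=(alive,v0)
Op 11: N0 marks N1=dead -> (dead,v1)

Answer: N0=alive,2 N1=alive,1 N2=alive,0 N3=alive,0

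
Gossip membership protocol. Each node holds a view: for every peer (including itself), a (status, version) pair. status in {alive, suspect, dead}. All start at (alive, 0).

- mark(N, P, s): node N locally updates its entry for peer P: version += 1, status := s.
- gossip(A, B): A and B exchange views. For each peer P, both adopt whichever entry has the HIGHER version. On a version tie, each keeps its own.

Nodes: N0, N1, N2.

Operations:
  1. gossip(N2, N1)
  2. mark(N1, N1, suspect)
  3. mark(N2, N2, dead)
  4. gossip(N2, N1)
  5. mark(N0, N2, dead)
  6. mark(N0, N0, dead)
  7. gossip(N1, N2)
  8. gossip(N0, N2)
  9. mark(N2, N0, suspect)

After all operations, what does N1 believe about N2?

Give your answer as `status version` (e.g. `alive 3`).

Op 1: gossip N2<->N1 -> N2.N0=(alive,v0) N2.N1=(alive,v0) N2.N2=(alive,v0) | N1.N0=(alive,v0) N1.N1=(alive,v0) N1.N2=(alive,v0)
Op 2: N1 marks N1=suspect -> (suspect,v1)
Op 3: N2 marks N2=dead -> (dead,v1)
Op 4: gossip N2<->N1 -> N2.N0=(alive,v0) N2.N1=(suspect,v1) N2.N2=(dead,v1) | N1.N0=(alive,v0) N1.N1=(suspect,v1) N1.N2=(dead,v1)
Op 5: N0 marks N2=dead -> (dead,v1)
Op 6: N0 marks N0=dead -> (dead,v1)
Op 7: gossip N1<->N2 -> N1.N0=(alive,v0) N1.N1=(suspect,v1) N1.N2=(dead,v1) | N2.N0=(alive,v0) N2.N1=(suspect,v1) N2.N2=(dead,v1)
Op 8: gossip N0<->N2 -> N0.N0=(dead,v1) N0.N1=(suspect,v1) N0.N2=(dead,v1) | N2.N0=(dead,v1) N2.N1=(suspect,v1) N2.N2=(dead,v1)
Op 9: N2 marks N0=suspect -> (suspect,v2)

Answer: dead 1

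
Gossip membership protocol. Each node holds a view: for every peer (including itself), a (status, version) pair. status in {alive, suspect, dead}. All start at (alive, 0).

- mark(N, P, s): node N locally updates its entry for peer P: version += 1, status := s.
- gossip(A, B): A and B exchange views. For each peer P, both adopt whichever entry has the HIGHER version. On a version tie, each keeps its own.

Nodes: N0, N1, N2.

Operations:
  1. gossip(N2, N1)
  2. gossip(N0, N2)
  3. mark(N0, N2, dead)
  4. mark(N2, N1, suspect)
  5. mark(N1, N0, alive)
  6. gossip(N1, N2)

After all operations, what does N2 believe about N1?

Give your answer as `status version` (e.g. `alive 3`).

Op 1: gossip N2<->N1 -> N2.N0=(alive,v0) N2.N1=(alive,v0) N2.N2=(alive,v0) | N1.N0=(alive,v0) N1.N1=(alive,v0) N1.N2=(alive,v0)
Op 2: gossip N0<->N2 -> N0.N0=(alive,v0) N0.N1=(alive,v0) N0.N2=(alive,v0) | N2.N0=(alive,v0) N2.N1=(alive,v0) N2.N2=(alive,v0)
Op 3: N0 marks N2=dead -> (dead,v1)
Op 4: N2 marks N1=suspect -> (suspect,v1)
Op 5: N1 marks N0=alive -> (alive,v1)
Op 6: gossip N1<->N2 -> N1.N0=(alive,v1) N1.N1=(suspect,v1) N1.N2=(alive,v0) | N2.N0=(alive,v1) N2.N1=(suspect,v1) N2.N2=(alive,v0)

Answer: suspect 1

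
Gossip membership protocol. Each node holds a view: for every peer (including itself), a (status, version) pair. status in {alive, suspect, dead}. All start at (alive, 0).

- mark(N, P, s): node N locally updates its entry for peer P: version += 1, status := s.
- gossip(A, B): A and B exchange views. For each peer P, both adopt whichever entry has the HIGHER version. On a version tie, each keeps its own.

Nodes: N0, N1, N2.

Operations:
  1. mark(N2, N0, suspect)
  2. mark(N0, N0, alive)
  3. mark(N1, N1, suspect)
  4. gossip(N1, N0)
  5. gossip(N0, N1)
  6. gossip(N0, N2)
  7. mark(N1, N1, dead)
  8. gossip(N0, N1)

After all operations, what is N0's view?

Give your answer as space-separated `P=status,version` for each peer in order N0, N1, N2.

Op 1: N2 marks N0=suspect -> (suspect,v1)
Op 2: N0 marks N0=alive -> (alive,v1)
Op 3: N1 marks N1=suspect -> (suspect,v1)
Op 4: gossip N1<->N0 -> N1.N0=(alive,v1) N1.N1=(suspect,v1) N1.N2=(alive,v0) | N0.N0=(alive,v1) N0.N1=(suspect,v1) N0.N2=(alive,v0)
Op 5: gossip N0<->N1 -> N0.N0=(alive,v1) N0.N1=(suspect,v1) N0.N2=(alive,v0) | N1.N0=(alive,v1) N1.N1=(suspect,v1) N1.N2=(alive,v0)
Op 6: gossip N0<->N2 -> N0.N0=(alive,v1) N0.N1=(suspect,v1) N0.N2=(alive,v0) | N2.N0=(suspect,v1) N2.N1=(suspect,v1) N2.N2=(alive,v0)
Op 7: N1 marks N1=dead -> (dead,v2)
Op 8: gossip N0<->N1 -> N0.N0=(alive,v1) N0.N1=(dead,v2) N0.N2=(alive,v0) | N1.N0=(alive,v1) N1.N1=(dead,v2) N1.N2=(alive,v0)

Answer: N0=alive,1 N1=dead,2 N2=alive,0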